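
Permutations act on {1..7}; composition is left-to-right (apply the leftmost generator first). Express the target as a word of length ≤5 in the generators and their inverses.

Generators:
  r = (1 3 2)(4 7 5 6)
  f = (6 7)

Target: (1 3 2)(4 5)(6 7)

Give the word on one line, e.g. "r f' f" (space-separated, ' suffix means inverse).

  after r': (1 2 3)(4 6 5 7)
  after r': (1 3 2)(4 5)(6 7)
  after f: (1 3 2)(4 5)
  after f: (1 3 2)(4 5)(6 7)

r' r' f f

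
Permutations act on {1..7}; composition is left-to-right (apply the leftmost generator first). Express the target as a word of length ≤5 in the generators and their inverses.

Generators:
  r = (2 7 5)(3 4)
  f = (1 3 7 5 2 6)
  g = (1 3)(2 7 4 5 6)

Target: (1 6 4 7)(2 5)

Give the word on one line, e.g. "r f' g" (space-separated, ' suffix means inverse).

  after f: (1 3 7 5 2 6)
  after g': (2 5 6 3)(4 7)
  after r: (3 7)(4 5 6)
  after f': (1 6 4 7)(2 5)

f g' r f'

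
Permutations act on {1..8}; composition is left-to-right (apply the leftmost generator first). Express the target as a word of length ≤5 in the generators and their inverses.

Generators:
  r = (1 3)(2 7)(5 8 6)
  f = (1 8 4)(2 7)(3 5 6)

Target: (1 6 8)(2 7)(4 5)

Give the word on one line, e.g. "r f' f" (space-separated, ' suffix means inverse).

  after f: (1 8 4)(2 7)(3 5 6)
  after r': (1 5 8 4 3 6)
  after f: (1 6 8)(2 7)(4 5)

f r' f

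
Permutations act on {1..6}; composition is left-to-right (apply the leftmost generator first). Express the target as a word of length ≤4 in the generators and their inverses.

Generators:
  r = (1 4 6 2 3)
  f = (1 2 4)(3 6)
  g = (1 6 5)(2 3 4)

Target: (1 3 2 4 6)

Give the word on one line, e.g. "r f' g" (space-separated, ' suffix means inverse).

  after f: (1 2 4)(3 6)
  after r': (1 6 2)(3 4)
  after f': (1 3 2 4 6)

f r' f'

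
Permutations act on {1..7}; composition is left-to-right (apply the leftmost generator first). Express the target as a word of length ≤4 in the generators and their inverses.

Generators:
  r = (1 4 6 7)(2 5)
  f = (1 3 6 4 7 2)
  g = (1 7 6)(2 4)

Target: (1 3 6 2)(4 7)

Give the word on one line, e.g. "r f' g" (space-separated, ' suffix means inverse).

  after g: (1 7 6)(2 4)
  after g: (1 6 7)
  after f': (1 3)(2 7)(4 6)
  after g': (1 3 6 2)(4 7)

g g f' g'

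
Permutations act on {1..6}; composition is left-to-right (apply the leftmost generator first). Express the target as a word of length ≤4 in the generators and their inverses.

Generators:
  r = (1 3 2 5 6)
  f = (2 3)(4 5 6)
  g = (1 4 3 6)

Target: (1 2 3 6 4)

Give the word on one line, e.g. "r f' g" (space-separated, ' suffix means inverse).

r f' g

  after r: (1 3 2 5 6)
  after f': (1 2 4 6)
  after g: (1 2 3 6 4)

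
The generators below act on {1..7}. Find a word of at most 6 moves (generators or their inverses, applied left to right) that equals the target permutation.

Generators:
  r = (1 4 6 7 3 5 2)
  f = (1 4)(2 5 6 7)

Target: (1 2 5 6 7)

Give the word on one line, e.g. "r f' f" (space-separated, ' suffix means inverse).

f' r' f f r'

  after f': (1 4)(2 7 6 5)
  after r': (2 6 3 7 4)
  after f: (1 4 5 6 3 2 7)
  after f: (3 5 7 4 6)
  after r': (1 2 5 6 7)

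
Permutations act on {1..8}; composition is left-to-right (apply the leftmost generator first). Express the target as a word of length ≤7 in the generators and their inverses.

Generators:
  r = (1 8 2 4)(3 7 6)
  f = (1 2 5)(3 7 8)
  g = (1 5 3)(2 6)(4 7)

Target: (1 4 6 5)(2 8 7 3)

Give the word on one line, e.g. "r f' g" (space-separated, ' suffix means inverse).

g' f' r r f

  after g': (1 3 5)(2 6)(4 7)
  after f': (1 8 7 4 3 2 6)
  after r: (1 2 3 4 7)(6 8)
  after r: (1 4 6 2 7 8 3)
  after f: (1 4 6 5)(2 8 7 3)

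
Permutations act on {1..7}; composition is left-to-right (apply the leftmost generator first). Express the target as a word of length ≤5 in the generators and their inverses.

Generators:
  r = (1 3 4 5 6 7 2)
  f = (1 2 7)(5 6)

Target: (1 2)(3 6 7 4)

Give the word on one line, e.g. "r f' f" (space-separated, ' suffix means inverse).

  after r': (1 2 7 6 5 4 3)
  after f: (1 7 5 4 3 2)
  after r: (1 2 3)(6 7)
  after f': (2 3 7 5 6)
  after r': (1 2)(3 6 7 4)

r' f r f' r'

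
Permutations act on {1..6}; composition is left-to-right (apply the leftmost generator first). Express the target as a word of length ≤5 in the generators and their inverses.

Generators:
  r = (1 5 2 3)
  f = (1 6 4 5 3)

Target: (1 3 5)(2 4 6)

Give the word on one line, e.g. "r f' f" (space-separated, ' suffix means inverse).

r f f r f

  after r: (1 5 2 3)
  after f: (1 3 6 4 5 2)
  after f: (2 6 5)(3 4)
  after r: (1 5 3 4)(2 6)
  after f: (1 3 5)(2 4 6)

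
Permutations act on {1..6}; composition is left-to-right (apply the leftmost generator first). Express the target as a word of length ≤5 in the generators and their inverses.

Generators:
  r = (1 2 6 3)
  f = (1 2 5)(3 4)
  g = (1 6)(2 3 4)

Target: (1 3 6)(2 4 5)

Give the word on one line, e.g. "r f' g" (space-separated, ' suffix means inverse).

  after g': (1 6)(2 4 3)
  after r': (1 2 4 6 3)
  after g': (1 4)(2 3 6)
  after f': (1 3 6)(2 4 5)

g' r' g' f'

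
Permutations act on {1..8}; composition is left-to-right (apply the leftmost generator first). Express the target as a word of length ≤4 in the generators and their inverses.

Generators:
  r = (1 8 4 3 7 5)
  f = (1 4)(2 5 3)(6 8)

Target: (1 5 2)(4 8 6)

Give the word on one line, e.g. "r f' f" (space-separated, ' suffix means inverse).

  after r': (1 5 7 3 4 8)
  after f': (1 2 3)(4 6 8)(5 7)
  after r': (1 2 4 6)(3 5)
  after f: (1 5 2)(4 8 6)

r' f' r' f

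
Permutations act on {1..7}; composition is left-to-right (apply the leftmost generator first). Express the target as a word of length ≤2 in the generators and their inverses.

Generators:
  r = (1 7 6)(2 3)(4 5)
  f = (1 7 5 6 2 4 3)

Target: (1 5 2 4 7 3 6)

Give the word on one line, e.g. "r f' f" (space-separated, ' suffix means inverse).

  after r': (1 6 7)(2 3)(4 5)
  after f': (1 5 2 4 7 3 6)

r' f'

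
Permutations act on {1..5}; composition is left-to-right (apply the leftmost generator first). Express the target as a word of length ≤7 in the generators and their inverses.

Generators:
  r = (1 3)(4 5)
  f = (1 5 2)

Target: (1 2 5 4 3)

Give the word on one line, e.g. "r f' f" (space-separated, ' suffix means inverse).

  after f: (1 5 2)
  after r': (1 4 5 2 3)
  after f': (1 4)(2 3)
  after r: (1 5 4 3 2)
  after f: (1 2 5 4 3)

f r' f' r f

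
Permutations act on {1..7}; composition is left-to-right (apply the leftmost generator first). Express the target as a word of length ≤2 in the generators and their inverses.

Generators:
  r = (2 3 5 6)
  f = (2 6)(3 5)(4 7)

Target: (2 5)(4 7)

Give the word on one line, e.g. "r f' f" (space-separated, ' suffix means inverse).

  after f: (2 6)(3 5)(4 7)
  after r': (2 5)(4 7)

f r'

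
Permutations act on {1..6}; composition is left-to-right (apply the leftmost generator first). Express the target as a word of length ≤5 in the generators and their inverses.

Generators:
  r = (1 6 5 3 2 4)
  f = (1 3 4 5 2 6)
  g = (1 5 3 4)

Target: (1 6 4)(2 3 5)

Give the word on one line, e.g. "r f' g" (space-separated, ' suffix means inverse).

g g f' r

  after g: (1 5 3 4)
  after g: (1 3)(4 5)
  after f': (2 5 3 6)
  after r: (1 6 4)(2 3 5)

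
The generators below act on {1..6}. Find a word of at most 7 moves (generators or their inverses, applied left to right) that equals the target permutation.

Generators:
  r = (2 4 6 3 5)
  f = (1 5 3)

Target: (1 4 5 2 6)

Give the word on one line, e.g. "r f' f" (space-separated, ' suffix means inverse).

  after f: (1 5 3)
  after r': (1 3)(2 5 6 4)
  after r': (1 6 2 3)(4 5)
  after r': (1 4 3)(2 6 5)
  after f': (1 4 5 2 6)

f r' r' r' f'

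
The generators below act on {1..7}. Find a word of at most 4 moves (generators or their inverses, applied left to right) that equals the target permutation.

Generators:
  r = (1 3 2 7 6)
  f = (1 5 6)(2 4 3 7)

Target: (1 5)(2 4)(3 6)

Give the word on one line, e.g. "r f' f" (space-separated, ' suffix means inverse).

  after r': (1 6 7 2 3)
  after f': (1 5)(2 4)(3 6)

r' f'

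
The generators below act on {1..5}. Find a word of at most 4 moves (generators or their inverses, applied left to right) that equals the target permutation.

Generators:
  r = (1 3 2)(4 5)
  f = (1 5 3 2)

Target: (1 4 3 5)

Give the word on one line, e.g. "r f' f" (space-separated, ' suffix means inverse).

f r f

  after f: (1 5 3 2)
  after r: (1 4 5 2 3)
  after f: (1 4 3 5)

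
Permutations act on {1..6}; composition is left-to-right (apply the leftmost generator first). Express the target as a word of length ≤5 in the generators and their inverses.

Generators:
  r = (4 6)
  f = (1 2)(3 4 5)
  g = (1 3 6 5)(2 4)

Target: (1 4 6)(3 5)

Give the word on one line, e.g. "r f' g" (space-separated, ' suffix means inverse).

  after f: (1 2)(3 4 5)
  after g: (1 4)(2 3)(5 6)
  after f: (1 5 6 3)(2 4)
  after g': (1 6)(3 5)
  after r': (1 4 6)(3 5)

f g f g' r'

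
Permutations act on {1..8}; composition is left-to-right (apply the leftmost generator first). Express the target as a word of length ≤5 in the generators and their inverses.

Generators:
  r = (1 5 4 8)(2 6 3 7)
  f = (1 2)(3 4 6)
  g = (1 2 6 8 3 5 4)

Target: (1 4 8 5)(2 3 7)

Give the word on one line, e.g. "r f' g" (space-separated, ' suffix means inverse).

g' g' f r

  after g': (1 4 5 3 8 6 2)
  after g': (1 5 8 2 4 3 6)
  after f: (1 5 8)(2 6)
  after r: (1 4 8 5)(2 3 7)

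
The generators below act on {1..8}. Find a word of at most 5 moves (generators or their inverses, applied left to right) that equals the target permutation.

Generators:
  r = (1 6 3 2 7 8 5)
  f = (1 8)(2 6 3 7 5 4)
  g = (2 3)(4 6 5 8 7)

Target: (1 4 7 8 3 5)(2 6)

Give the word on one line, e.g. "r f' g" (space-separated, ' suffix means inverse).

  after r: (1 6 3 2 7 8 5)
  after f': (1 2 3 4 5 8 7)
  after f': (1 4 7 8 3 5)(2 6)

r f' f'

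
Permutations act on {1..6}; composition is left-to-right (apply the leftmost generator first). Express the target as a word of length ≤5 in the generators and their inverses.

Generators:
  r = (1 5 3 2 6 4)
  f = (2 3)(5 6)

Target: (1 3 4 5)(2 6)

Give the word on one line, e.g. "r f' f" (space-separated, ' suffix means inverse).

f' r r

  after f': (2 3)(5 6)
  after r: (1 5 4)(3 6)
  after r: (1 3 4 5)(2 6)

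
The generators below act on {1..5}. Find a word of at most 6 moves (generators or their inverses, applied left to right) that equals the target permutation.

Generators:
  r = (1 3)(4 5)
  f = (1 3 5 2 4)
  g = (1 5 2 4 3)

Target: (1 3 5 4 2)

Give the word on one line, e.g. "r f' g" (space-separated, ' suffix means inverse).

  after g: (1 5 2 4 3)
  after f': (1 3 4)
  after g: (2 4 5)
  after f: (1 3 5 4 2)

g f' g f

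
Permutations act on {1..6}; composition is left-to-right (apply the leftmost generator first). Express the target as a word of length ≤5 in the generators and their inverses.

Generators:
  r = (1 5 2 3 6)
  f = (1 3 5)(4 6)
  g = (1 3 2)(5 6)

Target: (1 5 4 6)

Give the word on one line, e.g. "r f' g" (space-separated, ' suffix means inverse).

r' r' g g f'

  after r': (1 6 3 2 5)
  after r': (1 3 5 6 2)
  after g: (1 2 3 6)
  after g: (3 5 6)
  after f': (1 5 4 6)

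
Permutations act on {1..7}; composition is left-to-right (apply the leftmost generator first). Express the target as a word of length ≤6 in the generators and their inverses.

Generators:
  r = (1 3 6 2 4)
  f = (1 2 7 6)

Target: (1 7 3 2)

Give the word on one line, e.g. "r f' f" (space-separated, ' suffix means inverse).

r' r' f r'

  after r': (1 4 2 6 3)
  after r': (1 2 3 4 6)
  after f: (1 7 6 2 3 4)
  after r': (1 7 3 2)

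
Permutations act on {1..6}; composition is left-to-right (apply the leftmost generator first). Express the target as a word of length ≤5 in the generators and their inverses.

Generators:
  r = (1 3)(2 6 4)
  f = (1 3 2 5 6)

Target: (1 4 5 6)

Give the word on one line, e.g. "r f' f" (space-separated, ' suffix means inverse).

  after r: (1 3)(2 6 4)
  after r: (2 4 6)
  after f': (1 6 3)(2 4 5)
  after r: (1 4 5 6)

r r f' r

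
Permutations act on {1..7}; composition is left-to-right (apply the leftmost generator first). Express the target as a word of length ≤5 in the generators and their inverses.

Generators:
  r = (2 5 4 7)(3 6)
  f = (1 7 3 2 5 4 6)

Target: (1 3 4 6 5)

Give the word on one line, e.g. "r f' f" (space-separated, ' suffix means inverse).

r' r' f' r'

  after r': (2 7 4 5)(3 6)
  after r': (2 4)(5 7)
  after f': (1 6 4 3 7 2 5)
  after r': (1 3 4 6 5)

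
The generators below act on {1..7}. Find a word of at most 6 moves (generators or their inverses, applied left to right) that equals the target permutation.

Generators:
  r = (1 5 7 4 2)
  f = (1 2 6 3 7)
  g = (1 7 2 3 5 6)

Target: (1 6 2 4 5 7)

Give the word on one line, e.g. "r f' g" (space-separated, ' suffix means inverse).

  after r: (1 5 7 4 2)
  after f: (1 5)(3 7 4 6)
  after r': (2 4 6 3 5)
  after g': (1 6 2 4 5 7)

r f r' g'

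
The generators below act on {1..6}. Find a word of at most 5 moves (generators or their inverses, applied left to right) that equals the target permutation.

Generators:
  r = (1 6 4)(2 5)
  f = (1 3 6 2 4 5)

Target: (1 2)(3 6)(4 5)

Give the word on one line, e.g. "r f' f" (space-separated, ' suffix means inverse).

  after f: (1 3 6 2 4 5)
  after r: (1 3 4 2)(5 6)
  after f: (1 6)(2 3 5)
  after r: (1 4)(2 3)
  after f': (1 2)(3 6)(4 5)

f r f r f'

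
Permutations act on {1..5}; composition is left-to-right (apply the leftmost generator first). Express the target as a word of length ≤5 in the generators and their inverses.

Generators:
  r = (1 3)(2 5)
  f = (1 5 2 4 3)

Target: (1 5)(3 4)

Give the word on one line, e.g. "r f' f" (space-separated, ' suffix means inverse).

r f' r f' f'

  after r: (1 3)(2 5)
  after f': (1 4 2)
  after r: (1 4 5 2 3)
  after f': (1 2 4)
  after f': (1 5)(3 4)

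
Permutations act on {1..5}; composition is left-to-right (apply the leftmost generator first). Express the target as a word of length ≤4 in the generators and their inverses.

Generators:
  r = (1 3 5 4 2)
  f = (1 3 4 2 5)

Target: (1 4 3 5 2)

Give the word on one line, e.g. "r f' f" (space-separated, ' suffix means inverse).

r f' r' r'

  after r: (1 3 5 4 2)
  after f': (2 5 3)
  after r': (1 2 3 4 5)
  after r': (1 4 3 5 2)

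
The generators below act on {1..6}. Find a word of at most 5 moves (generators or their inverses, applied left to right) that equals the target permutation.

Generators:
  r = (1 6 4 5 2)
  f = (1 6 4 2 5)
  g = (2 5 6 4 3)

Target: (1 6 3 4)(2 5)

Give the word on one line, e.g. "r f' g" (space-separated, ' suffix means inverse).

  after r: (1 6 4 5 2)
  after f: (1 4)(2 6)
  after g': (1 6 3 4)(2 5)

r f g'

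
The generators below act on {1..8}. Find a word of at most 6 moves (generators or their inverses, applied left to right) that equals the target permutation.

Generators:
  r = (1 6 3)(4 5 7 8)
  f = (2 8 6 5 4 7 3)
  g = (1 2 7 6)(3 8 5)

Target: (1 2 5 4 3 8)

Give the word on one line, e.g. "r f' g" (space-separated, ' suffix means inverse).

  after r': (1 3 6)(4 8 7 5)
  after f: (1 2 8 3 5 7 4 6)
  after r': (1 2 7 8 6 3 4)
  after r': (1 2 5 4 3 8)

r' f r' r'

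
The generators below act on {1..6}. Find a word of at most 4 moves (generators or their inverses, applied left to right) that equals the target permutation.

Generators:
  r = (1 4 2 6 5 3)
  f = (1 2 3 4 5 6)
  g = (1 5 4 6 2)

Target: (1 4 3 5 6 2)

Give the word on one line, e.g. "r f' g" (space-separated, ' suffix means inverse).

  after f: (1 2 3 4 5 6)
  after f: (1 3 5)(2 4 6)
  after g: (1 3 4 2 6)
  after f: (1 4 3 5 6 2)

f f g f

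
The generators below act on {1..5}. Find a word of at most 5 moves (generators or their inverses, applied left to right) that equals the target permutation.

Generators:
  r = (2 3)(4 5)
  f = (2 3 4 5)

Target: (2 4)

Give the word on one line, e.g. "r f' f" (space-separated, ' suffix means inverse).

r' f r r

  after r': (2 3)(4 5)
  after f: (2 4)
  after r: (2 5 4 3)
  after r: (2 4)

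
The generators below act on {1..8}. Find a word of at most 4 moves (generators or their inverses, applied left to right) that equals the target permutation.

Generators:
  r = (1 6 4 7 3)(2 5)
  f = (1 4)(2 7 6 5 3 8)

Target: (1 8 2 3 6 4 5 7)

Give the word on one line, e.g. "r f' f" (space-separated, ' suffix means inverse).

  after r': (1 3 7 4 6)(2 5)
  after f: (1 8 2 3 6 4 5 7)

r' f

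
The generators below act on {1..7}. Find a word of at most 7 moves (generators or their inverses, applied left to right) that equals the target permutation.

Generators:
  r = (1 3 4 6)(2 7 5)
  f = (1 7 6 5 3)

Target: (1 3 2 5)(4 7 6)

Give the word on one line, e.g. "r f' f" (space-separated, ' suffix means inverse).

r f' r' f' r

  after r: (1 3 4 6)(2 7 5)
  after f': (1 5 2)(3 4 7 6)
  after r': (1 7 4 2 6)
  after f': (2 7 4)(3 5 6)
  after r: (1 3 2 5)(4 7 6)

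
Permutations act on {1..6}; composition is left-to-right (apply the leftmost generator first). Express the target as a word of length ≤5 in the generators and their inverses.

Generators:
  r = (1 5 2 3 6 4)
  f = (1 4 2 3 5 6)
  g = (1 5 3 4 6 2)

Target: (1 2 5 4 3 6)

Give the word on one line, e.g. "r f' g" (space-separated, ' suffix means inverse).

  after g: (1 5 3 4 6 2)
  after f': (1 3)(2 6 4 5)
  after f': (1 2 5 4 3 6)

g f' f'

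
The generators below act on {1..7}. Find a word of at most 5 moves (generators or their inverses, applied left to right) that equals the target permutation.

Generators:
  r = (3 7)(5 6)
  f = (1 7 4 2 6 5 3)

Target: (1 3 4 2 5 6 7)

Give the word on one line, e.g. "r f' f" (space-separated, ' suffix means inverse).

  after r': (3 7)(5 6)
  after f: (1 7)(2 6 3 4)
  after r': (1 3 4 2 5 6 7)

r' f r'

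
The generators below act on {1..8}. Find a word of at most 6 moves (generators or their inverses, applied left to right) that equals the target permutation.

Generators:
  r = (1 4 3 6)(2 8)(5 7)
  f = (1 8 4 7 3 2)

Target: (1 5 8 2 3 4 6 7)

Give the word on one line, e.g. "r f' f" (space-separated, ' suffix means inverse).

r' f' r' f' r'

  after r': (1 6 3 4)(2 8)(5 7)
  after f': (1 6 7 5 4 2)(3 8)
  after r': (1 3 2 6 5)(4 8)
  after f': (1 7 4)(2 6 5)
  after r': (1 5 8 2 3 4 6 7)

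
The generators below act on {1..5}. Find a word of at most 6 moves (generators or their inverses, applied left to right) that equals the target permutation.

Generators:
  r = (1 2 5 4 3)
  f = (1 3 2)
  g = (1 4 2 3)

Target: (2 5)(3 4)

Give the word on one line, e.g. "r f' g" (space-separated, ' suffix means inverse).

  after g': (1 3 2 4)
  after g': (1 2)(3 4)
  after r': (2 3 5)
  after f: (1 3 5)
  after r: (2 5)(3 4)

g' g' r' f r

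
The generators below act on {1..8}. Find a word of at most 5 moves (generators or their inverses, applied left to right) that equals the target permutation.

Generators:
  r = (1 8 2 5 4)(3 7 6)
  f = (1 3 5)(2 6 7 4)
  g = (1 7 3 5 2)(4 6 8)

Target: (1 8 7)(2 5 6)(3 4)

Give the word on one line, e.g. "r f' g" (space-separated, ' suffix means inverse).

  after f: (1 3 5)(2 6 7 4)
  after g: (1 5 7 6 3 2 8 4)
  after g: (1 2 4 7 8 6 5 3)
  after r': (1 8 7)(2 5 6)(3 4)

f g g r'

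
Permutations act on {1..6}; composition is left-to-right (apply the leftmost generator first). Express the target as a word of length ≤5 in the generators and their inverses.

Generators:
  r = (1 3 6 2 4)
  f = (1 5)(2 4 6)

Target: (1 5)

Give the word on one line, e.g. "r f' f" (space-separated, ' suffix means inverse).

f' f' f'

  after f': (1 5)(2 6 4)
  after f': (2 4 6)
  after f': (1 5)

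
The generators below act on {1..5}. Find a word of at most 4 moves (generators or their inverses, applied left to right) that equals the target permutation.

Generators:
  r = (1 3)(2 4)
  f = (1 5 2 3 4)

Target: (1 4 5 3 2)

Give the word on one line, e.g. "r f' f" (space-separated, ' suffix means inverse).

  after r: (1 3)(2 4)
  after f': (1 2 3 4 5)
  after r: (1 4 5 3 2)

r f' r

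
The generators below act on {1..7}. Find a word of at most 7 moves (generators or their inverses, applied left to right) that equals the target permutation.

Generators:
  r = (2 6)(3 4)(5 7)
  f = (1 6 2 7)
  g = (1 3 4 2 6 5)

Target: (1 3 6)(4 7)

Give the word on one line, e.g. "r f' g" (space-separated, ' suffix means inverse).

  after g': (1 5 6 2 4 3)
  after f: (1 5 2 4 3 6 7)
  after g: (3 5 6 7)
  after g: (1 3)(2 6 7 4)
  after f: (1 3 6)(4 7)

g' f g g f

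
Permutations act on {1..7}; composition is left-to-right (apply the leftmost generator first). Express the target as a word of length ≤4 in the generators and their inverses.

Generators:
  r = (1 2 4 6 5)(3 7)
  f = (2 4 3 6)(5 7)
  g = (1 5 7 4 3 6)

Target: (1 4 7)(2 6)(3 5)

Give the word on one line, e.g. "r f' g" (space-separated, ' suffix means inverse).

g' g' f'

  after g': (1 6 3 4 7 5)
  after g': (1 3 7)(4 5 6)
  after f': (1 4 7)(2 6)(3 5)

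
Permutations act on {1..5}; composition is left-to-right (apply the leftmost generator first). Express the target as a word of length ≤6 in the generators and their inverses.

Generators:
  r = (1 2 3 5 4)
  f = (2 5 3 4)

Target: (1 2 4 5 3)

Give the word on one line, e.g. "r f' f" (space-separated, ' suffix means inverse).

r f r f' r'

  after r: (1 2 3 5 4)
  after f: (1 5 2 4)
  after r: (1 4 2)(3 5)
  after f': (1 3 2)
  after r': (1 2 4 5 3)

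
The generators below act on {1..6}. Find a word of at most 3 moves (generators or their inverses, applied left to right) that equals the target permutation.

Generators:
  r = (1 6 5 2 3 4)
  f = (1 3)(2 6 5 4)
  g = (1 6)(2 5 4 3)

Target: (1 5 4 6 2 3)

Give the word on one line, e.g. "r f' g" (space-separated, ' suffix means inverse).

  after r': (1 4 3 2 5 6)
  after f: (1 2 4)(3 6)
  after g: (1 5 4 6 2 3)

r' f g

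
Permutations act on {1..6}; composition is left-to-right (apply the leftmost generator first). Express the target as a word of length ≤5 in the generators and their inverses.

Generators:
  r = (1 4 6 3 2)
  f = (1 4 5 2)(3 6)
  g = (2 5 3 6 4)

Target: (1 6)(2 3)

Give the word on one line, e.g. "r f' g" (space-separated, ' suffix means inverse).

r f g r'

  after r: (1 4 6 3 2)
  after f: (1 5 2 4 3)
  after g: (1 3)(4 6)
  after r': (1 6)(2 3)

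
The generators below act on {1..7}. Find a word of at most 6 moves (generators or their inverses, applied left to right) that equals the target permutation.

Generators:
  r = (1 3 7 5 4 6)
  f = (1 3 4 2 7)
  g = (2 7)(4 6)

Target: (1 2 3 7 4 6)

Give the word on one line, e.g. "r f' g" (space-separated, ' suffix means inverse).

  after r: (1 3 7 5 4 6)
  after r: (1 7 4)(3 5 6)
  after g': (1 2 7 6 3 5 4)
  after r': (1 2 3 7 4 6)

r r g' r'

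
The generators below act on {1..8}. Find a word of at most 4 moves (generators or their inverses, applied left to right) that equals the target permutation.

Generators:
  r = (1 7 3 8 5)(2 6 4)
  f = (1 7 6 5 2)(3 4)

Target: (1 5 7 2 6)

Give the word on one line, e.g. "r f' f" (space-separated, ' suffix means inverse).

  after f': (1 2 5 6 7)(3 4)
  after f': (1 5 7 2 6)

f' f'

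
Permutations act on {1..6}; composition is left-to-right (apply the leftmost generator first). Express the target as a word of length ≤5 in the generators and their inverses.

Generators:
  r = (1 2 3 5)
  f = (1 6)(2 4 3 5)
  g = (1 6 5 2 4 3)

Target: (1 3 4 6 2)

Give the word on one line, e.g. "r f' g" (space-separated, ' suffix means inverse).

f' r g f'

  after f': (1 6)(2 5 3 4)
  after r: (1 6 2)(3 4)
  after g: (1 5 2 6 4)
  after f': (1 3 4 6 2)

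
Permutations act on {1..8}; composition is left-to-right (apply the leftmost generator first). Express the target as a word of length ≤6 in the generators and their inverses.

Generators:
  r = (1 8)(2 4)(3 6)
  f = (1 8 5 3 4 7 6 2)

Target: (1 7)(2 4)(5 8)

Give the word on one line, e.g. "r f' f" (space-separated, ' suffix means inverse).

f' r f r r

  after f': (1 2 6 7 4 3 5 8)
  after r: (1 4 6 7 2 3 5)
  after f: (1 7)(2 4)(5 8)
  after r: (1 7 8 5)(3 6)
  after r: (1 7)(2 4)(5 8)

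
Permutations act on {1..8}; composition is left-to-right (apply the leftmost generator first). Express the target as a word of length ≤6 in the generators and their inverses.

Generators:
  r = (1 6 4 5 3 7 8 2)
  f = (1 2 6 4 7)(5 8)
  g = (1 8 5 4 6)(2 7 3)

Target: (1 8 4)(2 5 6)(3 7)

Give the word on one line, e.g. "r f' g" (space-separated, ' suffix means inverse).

  after f: (1 2 6 4 7)(5 8)
  after r: (2 4 8 3 7 6 5)
  after g: (1 8 2 6 4 5 7)
  after f: (1 5)(2 4 8 6 7)
  after g': (1 8 4)(2 5 6)(3 7)

f r g f g'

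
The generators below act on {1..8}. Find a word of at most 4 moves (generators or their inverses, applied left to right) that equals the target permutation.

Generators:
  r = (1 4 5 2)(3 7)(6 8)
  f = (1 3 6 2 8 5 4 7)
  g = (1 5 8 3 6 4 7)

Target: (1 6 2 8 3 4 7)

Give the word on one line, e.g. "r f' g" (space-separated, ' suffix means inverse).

  after r': (1 2 5 4)(3 7)(6 8)
  after f': (1 6 2 8 3 4 7)

r' f'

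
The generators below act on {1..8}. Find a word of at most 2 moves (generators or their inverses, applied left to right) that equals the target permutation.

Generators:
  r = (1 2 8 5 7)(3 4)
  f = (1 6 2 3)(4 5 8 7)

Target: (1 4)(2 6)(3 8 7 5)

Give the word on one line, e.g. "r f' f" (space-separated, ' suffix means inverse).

  after f': (1 3 2 6)(4 7 8 5)
  after r: (1 4)(2 6)(3 8 7 5)

f' r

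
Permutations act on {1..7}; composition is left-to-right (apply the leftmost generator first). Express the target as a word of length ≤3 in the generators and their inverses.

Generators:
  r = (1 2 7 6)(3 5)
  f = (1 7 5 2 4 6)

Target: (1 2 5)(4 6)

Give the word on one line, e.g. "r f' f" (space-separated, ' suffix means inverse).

  after f': (1 6 4 2 5 7)
  after r: (2 3 5 6 4 7)
  after r: (1 2 5)(4 6)

f' r r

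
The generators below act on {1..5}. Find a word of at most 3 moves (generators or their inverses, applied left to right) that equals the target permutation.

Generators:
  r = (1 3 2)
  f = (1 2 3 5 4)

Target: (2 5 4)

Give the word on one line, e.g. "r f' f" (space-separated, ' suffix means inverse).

r' f r'

  after r': (1 2 3)
  after f: (1 3 2 5 4)
  after r': (2 5 4)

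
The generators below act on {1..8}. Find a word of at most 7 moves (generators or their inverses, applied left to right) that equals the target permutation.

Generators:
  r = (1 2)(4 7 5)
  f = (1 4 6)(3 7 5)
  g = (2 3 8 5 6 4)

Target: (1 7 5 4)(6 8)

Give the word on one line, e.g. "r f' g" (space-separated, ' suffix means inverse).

f r' g g r

  after f: (1 4 6)(3 7 5)
  after r': (1 5 3 4 6 2)
  after g: (1 6 3 2)(5 8)
  after g: (1 4 2)(6 8)
  after r: (1 7 5 4)(6 8)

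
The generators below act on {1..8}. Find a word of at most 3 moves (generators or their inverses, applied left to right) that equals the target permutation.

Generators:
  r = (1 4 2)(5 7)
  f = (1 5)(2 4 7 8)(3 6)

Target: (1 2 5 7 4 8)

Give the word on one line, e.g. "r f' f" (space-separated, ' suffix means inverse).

  after f: (1 5)(2 4 7 8)(3 6)
  after f: (2 7)(4 8)
  after r': (1 2 5 7 4 8)

f f r'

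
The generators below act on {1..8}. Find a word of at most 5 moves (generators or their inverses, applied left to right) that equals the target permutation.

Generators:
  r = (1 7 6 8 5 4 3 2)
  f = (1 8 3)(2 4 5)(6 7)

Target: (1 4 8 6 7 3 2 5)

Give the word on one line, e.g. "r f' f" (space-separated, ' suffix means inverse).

f' r f

  after f': (1 3 8)(2 5 4)(6 7)
  after r: (1 2 4)(3 5)(7 8)
  after f: (1 4 8 6 7 3 2 5)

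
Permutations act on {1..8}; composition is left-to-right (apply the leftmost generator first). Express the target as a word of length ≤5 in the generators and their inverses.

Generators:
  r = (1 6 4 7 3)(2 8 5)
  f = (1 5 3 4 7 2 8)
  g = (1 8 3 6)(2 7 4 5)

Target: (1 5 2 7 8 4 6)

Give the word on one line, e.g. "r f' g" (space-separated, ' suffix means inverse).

g f' g'

  after g: (1 8 3 6)(2 7 4 5)
  after f': (1 2 4)(3 6 8 5 7)
  after g': (1 5 2 7 8 4 6)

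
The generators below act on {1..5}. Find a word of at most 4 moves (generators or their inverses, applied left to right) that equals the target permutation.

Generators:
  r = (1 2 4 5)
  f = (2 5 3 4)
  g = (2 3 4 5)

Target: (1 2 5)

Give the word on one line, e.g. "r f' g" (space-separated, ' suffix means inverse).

g r' g' f

  after g: (2 3 4 5)
  after r': (1 5)(2 3)
  after g': (1 4 3 5)
  after f: (1 2 5)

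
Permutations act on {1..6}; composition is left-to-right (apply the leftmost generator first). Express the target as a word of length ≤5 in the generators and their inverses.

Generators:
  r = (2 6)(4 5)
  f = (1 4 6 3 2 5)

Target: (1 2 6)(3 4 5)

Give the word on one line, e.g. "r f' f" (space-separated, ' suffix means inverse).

r' f r f'

  after r': (2 6)(4 5)
  after f: (1 4)(2 3)(5 6)
  after r: (1 5 2 3 6 4)
  after f': (1 2 6)(3 4 5)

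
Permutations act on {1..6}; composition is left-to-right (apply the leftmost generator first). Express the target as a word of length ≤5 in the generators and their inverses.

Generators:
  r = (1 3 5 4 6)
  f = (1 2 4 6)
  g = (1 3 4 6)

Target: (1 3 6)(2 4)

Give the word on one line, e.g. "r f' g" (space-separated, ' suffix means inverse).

f' r' g r' g'

  after f': (1 6 4 2)
  after r': (1 4 2 6 5 3)
  after g: (1 6 5 4 2)
  after r': (1 4 2 6 3)
  after g': (1 3 6)(2 4)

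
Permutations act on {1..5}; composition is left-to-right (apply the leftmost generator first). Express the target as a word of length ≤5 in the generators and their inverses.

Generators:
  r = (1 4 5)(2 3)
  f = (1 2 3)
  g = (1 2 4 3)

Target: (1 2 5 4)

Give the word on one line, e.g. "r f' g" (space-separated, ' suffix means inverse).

r' f r' f' g'

  after r': (1 5 4)(2 3)
  after f: (1 5 4 2)
  after r': (1 4 3 2 5)
  after f': (1 4 2 5 3)
  after g': (1 2 5 4)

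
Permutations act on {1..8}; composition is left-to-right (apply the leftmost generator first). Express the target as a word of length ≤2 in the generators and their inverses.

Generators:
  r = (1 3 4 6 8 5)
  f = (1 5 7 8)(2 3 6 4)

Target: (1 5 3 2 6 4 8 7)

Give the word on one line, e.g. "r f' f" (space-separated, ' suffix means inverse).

f' r

  after f': (1 8 7 5)(2 4 6 3)
  after r: (1 5 3 2 6 4 8 7)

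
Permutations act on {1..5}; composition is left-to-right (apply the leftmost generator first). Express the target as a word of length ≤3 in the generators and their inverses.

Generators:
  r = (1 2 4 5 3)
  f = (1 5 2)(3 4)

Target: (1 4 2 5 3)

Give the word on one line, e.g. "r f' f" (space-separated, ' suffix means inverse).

f r f'

  after f: (1 5 2)(3 4)
  after r: (1 3 5 4)
  after f': (1 4 2 5 3)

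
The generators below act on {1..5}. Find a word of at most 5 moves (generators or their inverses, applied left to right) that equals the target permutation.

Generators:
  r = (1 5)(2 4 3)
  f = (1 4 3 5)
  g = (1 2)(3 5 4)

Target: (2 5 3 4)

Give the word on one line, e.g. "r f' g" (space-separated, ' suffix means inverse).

f g r' g' f

  after f: (1 4 3 5)
  after g: (1 3 4 5 2)
  after r': (1 4)(2 5 3)
  after g': (1 5 4 2 3)
  after f: (2 5 3 4)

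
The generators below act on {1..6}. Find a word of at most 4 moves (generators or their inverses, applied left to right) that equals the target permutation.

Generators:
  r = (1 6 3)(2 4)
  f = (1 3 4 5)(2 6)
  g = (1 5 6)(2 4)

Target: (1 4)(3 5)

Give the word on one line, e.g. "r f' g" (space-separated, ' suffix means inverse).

  after f: (1 3 4 5)(2 6)
  after f: (1 4)(3 5)

f f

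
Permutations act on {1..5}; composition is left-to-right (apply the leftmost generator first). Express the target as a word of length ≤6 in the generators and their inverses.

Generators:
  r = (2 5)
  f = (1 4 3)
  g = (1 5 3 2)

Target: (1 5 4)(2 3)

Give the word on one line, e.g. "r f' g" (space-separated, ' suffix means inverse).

r g' f' r'

  after r: (2 5)
  after g': (1 2)(3 5)
  after f': (1 2 3 5 4)
  after r': (1 5 4)(2 3)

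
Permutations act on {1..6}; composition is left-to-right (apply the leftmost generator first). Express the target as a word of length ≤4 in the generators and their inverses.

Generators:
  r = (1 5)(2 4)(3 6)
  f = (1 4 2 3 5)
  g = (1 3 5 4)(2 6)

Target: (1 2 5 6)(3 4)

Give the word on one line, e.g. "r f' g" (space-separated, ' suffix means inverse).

  after r': (1 5)(2 4)(3 6)
  after g: (1 4 6 5 3 2)
  after r: (1 2 5 6)(3 4)

r' g r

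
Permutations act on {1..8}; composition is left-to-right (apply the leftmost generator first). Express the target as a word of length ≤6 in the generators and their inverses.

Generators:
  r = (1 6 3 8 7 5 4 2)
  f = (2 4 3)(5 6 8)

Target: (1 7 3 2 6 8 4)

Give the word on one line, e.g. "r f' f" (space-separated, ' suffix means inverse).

  after f: (2 4 3)(5 6 8)
  after r: (1 6 7 5 3)(4 8)
  after f': (1 5 4 6 7 8 2 3)
  after r': (1 7 3 2 6 8 4)

f r f' r'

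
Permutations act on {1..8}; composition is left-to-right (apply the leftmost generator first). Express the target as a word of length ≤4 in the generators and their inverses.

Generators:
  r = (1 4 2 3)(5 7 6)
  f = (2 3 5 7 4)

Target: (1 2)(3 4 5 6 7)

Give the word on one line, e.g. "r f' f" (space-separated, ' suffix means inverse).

f r f

  after f: (2 3 5 7 4)
  after r: (1 4 3 7 2)(5 6)
  after f: (1 2)(3 4 5 6 7)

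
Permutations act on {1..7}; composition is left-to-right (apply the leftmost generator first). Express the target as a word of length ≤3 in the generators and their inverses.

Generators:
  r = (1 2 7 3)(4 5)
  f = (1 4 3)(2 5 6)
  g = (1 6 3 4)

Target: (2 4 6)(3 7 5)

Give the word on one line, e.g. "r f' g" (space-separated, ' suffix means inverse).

  after r': (1 3 7 2)(4 5)
  after f: (2 4 6)(3 7 5)

r' f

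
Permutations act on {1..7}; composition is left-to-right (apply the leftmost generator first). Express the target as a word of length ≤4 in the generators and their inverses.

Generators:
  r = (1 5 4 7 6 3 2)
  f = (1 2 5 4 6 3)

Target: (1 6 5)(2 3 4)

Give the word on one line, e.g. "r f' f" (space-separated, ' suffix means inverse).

f' f'

  after f': (1 3 6 4 5 2)
  after f': (1 6 5)(2 3 4)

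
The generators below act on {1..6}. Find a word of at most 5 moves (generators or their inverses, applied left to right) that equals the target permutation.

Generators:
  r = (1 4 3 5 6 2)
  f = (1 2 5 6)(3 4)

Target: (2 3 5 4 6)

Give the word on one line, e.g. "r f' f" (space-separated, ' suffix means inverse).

f' r r

  after f': (1 6 5 2)(3 4)
  after r: (1 2 4 5)
  after r: (2 3 5 4 6)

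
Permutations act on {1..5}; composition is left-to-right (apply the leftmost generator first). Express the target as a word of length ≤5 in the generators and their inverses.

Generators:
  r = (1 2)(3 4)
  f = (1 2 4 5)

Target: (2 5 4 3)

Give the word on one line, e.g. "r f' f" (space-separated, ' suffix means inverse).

f' r f f r'

  after f': (1 5 4 2)
  after r: (1 5 3 4)
  after f: (2 4)(3 5)
  after f: (1 2 5 3)
  after r': (2 5 4 3)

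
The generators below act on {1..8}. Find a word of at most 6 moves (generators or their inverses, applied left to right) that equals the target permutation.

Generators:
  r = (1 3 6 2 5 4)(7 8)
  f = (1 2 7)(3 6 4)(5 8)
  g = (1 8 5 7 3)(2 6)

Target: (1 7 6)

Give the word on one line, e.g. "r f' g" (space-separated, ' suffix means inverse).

r r f' g'

  after r: (1 3 6 2 5 4)(7 8)
  after r: (1 6 5)(2 4 3)
  after f': (1 3)(2 6 8 5 7)
  after g': (1 7 6)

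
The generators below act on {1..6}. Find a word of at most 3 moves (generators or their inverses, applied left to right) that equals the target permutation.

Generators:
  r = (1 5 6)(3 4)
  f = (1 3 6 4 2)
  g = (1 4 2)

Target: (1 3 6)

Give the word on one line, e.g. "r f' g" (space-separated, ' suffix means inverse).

f g'

  after f: (1 3 6 4 2)
  after g': (1 3 6)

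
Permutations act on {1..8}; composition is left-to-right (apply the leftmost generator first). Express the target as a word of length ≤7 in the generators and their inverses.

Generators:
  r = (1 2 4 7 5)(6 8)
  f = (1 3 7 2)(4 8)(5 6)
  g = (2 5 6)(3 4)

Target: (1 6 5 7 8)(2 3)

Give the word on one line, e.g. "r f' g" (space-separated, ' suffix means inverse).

  after f: (1 3 7 2)(4 8)(5 6)
  after f: (1 7)(2 3)
  after f: (1 2 7 3)(4 8)(5 6)
  after g: (1 5 2 7 4 8 3)
  after f': (1 6 5 7 8)(2 3)

f f f g f'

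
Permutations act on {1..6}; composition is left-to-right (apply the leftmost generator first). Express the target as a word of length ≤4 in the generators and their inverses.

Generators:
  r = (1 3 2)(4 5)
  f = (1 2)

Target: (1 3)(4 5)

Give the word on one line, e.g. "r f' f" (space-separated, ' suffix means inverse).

  after r: (1 3 2)(4 5)
  after f': (1 3)(4 5)

r f'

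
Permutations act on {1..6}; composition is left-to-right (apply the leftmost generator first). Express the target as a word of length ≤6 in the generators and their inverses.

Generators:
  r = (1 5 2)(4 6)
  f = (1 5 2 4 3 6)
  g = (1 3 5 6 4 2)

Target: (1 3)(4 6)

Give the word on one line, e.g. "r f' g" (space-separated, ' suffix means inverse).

  after f: (1 5 2 4 3 6)
  after r: (1 2 6 5)(3 4)
  after g: (2 4 5 3)
  after g: (1 3)(4 6)

f r g g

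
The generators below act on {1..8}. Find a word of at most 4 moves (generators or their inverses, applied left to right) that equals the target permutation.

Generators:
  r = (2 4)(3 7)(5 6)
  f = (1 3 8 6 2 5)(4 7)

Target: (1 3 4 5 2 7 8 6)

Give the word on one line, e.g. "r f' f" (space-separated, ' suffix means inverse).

  after r': (2 4)(3 7)(5 6)
  after f: (1 3 4 5 2 7 8 6)

r' f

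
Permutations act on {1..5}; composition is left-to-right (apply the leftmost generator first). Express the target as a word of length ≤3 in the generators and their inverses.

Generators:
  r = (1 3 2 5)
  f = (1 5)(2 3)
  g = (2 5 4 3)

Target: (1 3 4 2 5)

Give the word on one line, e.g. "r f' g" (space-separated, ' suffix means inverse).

  after f': (1 5)(2 3)
  after g: (1 4 3 5)
  after g: (1 3 4 2 5)

f' g g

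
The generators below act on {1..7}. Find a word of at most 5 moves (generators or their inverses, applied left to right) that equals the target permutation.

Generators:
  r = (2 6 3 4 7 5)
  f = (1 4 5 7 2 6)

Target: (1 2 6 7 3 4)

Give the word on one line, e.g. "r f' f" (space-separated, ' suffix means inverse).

  after f: (1 4 5 7 2 6)
  after r: (1 7 6)(2 3 4)
  after f: (1 2 3 5 7)(4 6)
  after f: (1 6 5 2 3 7 4)
  after r': (1 2 6 7 3 4)

f r f f r'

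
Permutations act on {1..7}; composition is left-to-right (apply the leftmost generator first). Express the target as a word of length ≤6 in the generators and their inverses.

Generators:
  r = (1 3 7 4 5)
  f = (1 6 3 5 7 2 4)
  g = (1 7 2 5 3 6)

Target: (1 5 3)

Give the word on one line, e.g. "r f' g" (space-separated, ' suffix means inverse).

  after r': (1 5 4 7 3)
  after f: (1 7 5)(2 4)(3 6)
  after g': (2 4 7)(5 6)
  after r: (1 3 7 2 5 6)
  after g': (1 5 3)

r' f g' r g'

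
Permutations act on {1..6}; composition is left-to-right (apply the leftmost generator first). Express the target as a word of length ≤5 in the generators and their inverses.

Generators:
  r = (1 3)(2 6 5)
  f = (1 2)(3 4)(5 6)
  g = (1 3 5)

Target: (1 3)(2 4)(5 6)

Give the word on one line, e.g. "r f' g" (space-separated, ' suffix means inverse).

f' r f g'

  after f': (1 2)(3 4)(5 6)
  after r: (1 6 2 3 4)
  after f: (1 5 6)(2 4)
  after g': (1 3)(2 4)(5 6)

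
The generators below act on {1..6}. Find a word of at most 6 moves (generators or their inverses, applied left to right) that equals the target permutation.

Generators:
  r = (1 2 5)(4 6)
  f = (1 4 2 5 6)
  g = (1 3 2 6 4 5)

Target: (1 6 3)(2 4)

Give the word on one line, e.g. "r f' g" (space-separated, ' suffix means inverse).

f' g g r f'

  after f': (1 6 5 2 4)
  after g: (1 4 3 2 5 6)
  after g: (1 5 4 2)(3 6)
  after r: (3 4 5 6)
  after f': (1 6 3)(2 4)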